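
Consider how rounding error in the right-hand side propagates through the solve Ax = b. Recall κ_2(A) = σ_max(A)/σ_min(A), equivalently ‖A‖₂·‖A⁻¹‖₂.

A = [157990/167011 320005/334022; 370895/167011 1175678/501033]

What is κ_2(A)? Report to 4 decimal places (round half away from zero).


AᵀA = [961680125/165045409 3028931815/495136227; 3028931815/495136227 38168661769/5941634724]; tr = 86550709/7064964, det = 60025/7064964
λ_max, λ_min = (86550709/7064964 ± √7489328930546281/49913716321296)/2 = 49/4, 1225/1766241
so κ_2 = √((49/4) / (1225/1766241)) = 132.9000

132.9000


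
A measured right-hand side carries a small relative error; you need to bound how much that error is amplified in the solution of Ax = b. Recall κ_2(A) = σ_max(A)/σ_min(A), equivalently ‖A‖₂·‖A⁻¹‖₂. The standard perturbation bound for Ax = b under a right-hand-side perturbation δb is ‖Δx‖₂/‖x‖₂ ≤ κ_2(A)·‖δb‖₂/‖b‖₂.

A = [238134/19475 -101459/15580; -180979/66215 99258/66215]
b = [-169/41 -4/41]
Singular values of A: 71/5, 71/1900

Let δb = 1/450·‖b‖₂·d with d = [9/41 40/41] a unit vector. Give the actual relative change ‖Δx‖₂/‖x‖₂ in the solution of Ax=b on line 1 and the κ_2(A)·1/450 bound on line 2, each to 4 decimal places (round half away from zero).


σ_max = 71/5, σ_min = 71/1900
condition number: (71/5) ÷ (71/1900) = 380.0000
κ_2(A)·‖δb‖/‖b‖ = 0.8444
solve Ax = b  →  x = [-12.8418 -23.4797]
‖b‖ = 4.1231, ‖x‖ = 26.7620
with δb = [0.0020 0.0089], A·Δx = δb → ‖Δx‖ = 0.2452
relative error = 0.0092
so the bound overstates the realised error by a factor of ≈ 92.1686 (computed from the unrounded values)

0.0092
0.8444


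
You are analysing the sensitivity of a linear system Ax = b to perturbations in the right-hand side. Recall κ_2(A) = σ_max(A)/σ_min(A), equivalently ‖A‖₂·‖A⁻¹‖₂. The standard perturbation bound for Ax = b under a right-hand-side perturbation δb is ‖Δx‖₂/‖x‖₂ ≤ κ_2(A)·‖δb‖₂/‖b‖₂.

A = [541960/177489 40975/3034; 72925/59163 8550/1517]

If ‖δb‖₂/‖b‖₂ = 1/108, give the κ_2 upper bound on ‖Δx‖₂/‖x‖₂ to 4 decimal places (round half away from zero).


M = AᵀA = [2021202025/186404409 997994750/20711601; 997994750/20711601 1971360625/9205156]. tr(M)=99800725/443556, det(M)=15625/49284
λ_max, λ_min = (99800725/443556 ± √9959935210275625/196741925136)/2 = 225, 625/443556
κ = σ_max/σ_min = 15/(25/666) = 399.6000
κ_2(A)·‖δb‖/‖b‖ = 3.7000

3.7000


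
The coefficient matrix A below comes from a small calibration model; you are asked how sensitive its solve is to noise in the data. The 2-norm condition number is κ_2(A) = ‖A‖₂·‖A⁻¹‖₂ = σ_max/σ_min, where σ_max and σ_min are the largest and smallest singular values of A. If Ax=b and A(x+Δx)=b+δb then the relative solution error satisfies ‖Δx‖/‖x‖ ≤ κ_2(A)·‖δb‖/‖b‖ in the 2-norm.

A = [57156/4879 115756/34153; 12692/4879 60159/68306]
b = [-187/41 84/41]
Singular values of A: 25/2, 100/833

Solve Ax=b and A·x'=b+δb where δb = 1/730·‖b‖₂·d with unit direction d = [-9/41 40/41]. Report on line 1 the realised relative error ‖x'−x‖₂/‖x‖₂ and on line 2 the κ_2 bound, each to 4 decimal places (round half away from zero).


0.0023
0.1426

σ_max = 25/2, σ_min = 100/833
κ_2(A) = (25/2) / (100/833) = 104.1250
worst-case relative error ≤ 104.1250 × 1/730 = 0.1426
solve Ax = b  →  x = [-7.3044 23.9008]
‖b‖₂ = 5.0000 and ‖x‖₂ = 24.9920
δb = ε·‖b‖·d = [-0.0015 0.0067]; solving A·Δx = δb gives ‖Δx‖ = 0.0571
dividing the unrounded norms, ‖Δx‖/‖x‖ = 0.0023
realised/bound (from unrounded values) ≈ 0.0160


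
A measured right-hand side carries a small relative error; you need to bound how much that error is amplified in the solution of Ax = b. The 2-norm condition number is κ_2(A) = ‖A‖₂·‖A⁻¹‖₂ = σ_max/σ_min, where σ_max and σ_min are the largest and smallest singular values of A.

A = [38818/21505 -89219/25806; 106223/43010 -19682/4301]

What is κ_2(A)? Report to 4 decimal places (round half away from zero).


AᵀA = [692426969/73994404 -973534640/55495803; -973534640/55495803 21905750425/665949636]; tr = 48680957/1152162, det = 714025/9217296
eigenvalues of AᵀA: λ = (tr ± √(tr²−4·det))/2 = 169/4, 4225/2304324
κ_2(A) = √(λ_max/λ_min) = √((169/4) / (4225/2304324)) = 151.8000

151.8000


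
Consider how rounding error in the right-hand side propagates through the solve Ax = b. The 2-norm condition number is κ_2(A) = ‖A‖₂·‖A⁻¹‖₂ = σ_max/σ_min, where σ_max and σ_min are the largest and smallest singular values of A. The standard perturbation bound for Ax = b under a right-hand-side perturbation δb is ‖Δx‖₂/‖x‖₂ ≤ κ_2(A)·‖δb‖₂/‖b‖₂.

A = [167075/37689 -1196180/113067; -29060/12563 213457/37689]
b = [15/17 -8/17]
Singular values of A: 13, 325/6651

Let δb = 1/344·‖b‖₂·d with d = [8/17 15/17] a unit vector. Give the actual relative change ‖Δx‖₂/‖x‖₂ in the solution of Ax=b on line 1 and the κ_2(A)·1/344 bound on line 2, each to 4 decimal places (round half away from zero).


0.7734
0.7734

σ_max = 13, σ_min = 325/6651
κ_2(A) = 13 / (325/6651) = 266.0400
worst-case relative error ≤ 266.0400 × 1/344 = 0.7734
solve Ax = b  →  x = [0.0296 -0.0710]
‖b‖₂ = 1.0000 and ‖x‖₂ = 0.0769
Δx = A⁻¹·δb where δb = 1/344·1.0000·d; ‖Δx‖ = 0.0595
realised ‖Δx‖/‖x‖ = 0.7734
realised/bound = 1 exactly: the bound is attained for this b and d


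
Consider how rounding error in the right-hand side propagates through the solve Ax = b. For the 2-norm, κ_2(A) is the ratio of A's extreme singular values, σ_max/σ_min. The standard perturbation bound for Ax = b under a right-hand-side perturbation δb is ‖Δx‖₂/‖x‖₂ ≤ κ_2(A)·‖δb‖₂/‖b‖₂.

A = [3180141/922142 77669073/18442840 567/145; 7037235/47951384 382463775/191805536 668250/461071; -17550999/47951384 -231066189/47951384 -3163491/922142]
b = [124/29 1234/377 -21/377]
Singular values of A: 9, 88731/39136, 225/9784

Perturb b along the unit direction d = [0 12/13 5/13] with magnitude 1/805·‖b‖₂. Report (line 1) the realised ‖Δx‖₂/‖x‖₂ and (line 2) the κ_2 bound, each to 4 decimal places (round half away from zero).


0.0022
0.4862

largest singular value 9, smallest 225/9784
κ_2(A) = 9 / (225/9784) = 391.3600
perturbation bound = 391.3600·1/805 = 0.4862
solve Ax = b  →  x = [-29.1536 -72.2622 104.6293]
‖b‖ = 5.3852, ‖x‖ = 130.4571
δb = ε·‖b‖·d = [0.0000 0.0062 0.0026]; solving A·Δx = δb gives ‖Δx‖ = 0.2909
realised ‖Δx‖/‖x‖ = 0.0022
realised/bound (from unrounded values) ≈ 0.0046


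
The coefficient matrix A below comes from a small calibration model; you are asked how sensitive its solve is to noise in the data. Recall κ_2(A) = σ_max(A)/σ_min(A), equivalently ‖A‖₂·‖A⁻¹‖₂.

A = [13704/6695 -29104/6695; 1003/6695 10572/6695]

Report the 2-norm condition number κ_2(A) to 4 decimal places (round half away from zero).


6.4375

form AᵀA = [7552225/1792921 -15529500/1792921; -15529500/1792921 38352400/1792921] with trace 271625/10609 and determinant 160000/10609
solving λ² − 271625/10609·λ + 160000/10609 = 0 gives λ = 25, 6400/10609
so κ_2 = √(25 / (6400/10609)) = 6.4375


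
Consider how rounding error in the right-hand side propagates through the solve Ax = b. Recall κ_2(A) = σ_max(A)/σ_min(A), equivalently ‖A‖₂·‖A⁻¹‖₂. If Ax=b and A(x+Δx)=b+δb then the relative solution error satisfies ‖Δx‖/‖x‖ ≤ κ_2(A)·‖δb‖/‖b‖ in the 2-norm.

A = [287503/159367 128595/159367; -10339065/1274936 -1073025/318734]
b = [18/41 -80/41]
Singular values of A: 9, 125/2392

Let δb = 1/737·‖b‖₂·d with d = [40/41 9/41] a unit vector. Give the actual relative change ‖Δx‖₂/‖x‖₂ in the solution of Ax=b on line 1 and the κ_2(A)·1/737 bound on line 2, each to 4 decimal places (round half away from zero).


0.2337
0.2337

σ_max = 9, σ_min = 125/2392
κ_2(A) = 9 / (125/2392) = 172.2240
perturbation bound = 172.2240·1/737 = 0.2337
solve Ax = b  →  x = [0.2051 0.0855]
2-norm of b is 2.0000; of x, 0.2222
re-solving with b+δb shifts x by Δx of norm 0.0519
realised ‖Δx‖/‖x‖ = 0.2337
so the bound is sharp here: realised error equals the bound


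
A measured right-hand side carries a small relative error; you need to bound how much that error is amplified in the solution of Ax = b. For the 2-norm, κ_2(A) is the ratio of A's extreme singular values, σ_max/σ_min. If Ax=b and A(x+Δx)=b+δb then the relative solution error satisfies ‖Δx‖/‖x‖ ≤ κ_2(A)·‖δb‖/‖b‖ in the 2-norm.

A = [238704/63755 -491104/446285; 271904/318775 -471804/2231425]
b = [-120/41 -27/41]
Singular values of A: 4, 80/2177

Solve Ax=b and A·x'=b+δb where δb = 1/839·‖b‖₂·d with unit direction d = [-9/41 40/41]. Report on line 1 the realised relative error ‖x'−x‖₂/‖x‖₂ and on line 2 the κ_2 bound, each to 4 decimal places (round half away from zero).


from the listed singular values, σ₁ = 4, σ_n = 80/2177
condition number: 4 ÷ (80/2177) = 108.8500
perturbation bound = 108.8500·1/839 = 0.1297
solve Ax = b  →  x = [-0.7200 0.2100]
2-norm of b is 3.0000; of x, 0.7500
with δb = [-0.0008 0.0035], A·Δx = δb → ‖Δx‖ = 0.0973
dividing the unrounded norms, ‖Δx‖/‖x‖ = 0.1297
so the bound is sharp here: realised error equals the bound

0.1297
0.1297


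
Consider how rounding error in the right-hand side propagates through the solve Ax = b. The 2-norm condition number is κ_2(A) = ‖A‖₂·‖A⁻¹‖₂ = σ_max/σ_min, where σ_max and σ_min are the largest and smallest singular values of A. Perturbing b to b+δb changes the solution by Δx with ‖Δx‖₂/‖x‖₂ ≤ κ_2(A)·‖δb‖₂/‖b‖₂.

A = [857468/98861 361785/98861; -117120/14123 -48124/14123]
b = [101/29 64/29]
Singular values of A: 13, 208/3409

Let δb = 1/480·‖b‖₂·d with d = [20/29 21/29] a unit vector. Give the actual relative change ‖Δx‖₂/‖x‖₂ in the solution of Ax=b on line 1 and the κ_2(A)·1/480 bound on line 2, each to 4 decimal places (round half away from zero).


0.0021
0.4439

largest singular value 13, smallest 208/3409
condition number: 13 ÷ (208/3409) = 213.0625
κ_2(A)·‖δb‖/‖b‖ = 0.4439
solve Ax = b  →  x = [-25.1435 60.5444]
‖b‖ = 4.1231, ‖x‖ = 65.5577
with δb = [0.0059 0.0062], A·Δx = δb → ‖Δx‖ = 0.1408
realised ‖Δx‖/‖x‖ = 0.0021
so the bound overstates the realised error by a factor of ≈ 206.7011 (computed from the unrounded values)


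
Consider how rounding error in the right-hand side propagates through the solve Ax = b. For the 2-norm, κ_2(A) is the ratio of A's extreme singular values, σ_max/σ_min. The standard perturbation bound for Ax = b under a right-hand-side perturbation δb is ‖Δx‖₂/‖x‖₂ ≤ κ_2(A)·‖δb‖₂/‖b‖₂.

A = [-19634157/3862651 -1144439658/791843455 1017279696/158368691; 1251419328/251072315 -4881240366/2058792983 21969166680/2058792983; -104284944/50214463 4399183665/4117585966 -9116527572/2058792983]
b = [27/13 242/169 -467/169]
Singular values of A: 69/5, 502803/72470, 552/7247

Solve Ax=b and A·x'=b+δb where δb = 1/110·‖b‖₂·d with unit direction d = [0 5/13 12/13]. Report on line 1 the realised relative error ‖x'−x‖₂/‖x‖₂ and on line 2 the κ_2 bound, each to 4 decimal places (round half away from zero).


σ_max = 69/5, σ_min = 552/7247
κ = σ_max/σ_min = (69/5)/(552/7247) = 181.1750
κ_2(A)·‖δb‖/‖b‖ = 1.6470
solve Ax = b  →  x = [-0.0929 -25.6703 -5.5260]
2-norm of b is 3.7417; of x, 26.2585
re-solving with b+δb shifts x by Δx of norm 0.4466
dividing the unrounded norms, ‖Δx‖/‖x‖ = 0.0170
realised/bound (from unrounded values) ≈ 0.0103

0.0170
1.6470


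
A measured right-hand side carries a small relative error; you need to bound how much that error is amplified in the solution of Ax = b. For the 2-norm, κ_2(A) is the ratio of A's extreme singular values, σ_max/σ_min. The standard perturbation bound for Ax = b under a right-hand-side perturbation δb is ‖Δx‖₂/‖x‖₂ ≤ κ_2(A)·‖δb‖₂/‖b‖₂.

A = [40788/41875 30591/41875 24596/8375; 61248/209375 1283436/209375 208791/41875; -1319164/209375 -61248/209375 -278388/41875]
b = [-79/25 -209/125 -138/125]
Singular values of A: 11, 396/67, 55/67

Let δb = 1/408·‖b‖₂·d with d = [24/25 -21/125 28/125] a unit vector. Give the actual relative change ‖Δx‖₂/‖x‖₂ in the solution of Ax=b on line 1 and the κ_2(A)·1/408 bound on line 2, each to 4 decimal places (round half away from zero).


σ_max = 11, σ_min = 55/67
condition number: 11 ÷ (55/67) = 13.4000
perturbation bound = 13.4000·1/408 = 0.0328
solve Ax = b  →  x = [2.4983 1.4507 -2.2655]
2-norm of b is 3.7417; of x, 3.6713
Δx = A⁻¹·δb where δb = 1/408·3.7417·d; ‖Δx‖ = 0.0112
realised ‖Δx‖/‖x‖ = 0.0030
tightness: 0.0030 against a bound of 0.0328 (unrounded ratio ≈ 0.0927)

0.0030
0.0328


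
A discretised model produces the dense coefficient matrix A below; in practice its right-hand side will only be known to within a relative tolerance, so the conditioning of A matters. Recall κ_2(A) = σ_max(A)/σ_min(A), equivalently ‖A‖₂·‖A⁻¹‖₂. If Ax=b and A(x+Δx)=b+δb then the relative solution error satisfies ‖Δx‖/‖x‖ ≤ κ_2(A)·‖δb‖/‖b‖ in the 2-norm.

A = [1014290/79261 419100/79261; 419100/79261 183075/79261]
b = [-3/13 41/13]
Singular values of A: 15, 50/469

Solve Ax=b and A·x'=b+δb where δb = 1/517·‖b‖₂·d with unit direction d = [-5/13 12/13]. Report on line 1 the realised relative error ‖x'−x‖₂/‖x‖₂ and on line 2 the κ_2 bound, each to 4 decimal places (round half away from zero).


σ_max = 15, σ_min = 50/469
condition number: 15 ÷ (50/469) = 140.7000
worst-case relative error ≤ 140.7000 × 1/517 = 0.2721
solve Ax = b  →  x = [-10.7615 26.0010]
‖b‖₂ = 3.1623 and ‖x‖₂ = 28.1401
with δb = [-0.0024 0.0056], A·Δx = δb → ‖Δx‖ = 0.0574
relative error = 0.0020
so the bound overstates the realised error by a factor of ≈ 133.4801 (computed from the unrounded values)

0.0020
0.2721


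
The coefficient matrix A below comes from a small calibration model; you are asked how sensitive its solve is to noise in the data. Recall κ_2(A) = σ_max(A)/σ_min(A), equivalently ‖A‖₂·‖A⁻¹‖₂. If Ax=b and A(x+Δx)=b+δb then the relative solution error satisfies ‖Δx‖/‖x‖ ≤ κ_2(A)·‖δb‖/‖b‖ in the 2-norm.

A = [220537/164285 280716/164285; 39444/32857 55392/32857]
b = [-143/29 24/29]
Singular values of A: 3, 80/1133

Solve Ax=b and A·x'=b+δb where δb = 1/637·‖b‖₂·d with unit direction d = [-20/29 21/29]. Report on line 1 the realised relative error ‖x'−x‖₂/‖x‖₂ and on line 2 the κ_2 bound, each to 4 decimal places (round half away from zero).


0.0020
0.0667

from the listed singular values, σ₁ = 3, σ_n = 80/1133
κ = σ_max/σ_min = 3/(80/1133) = 42.4875
worst-case relative error ≤ 42.4875 × 1/637 = 0.0667
solve Ax = b  →  x = [-45.9200 33.1900]
‖b‖ = 5.0000, ‖x‖ = 56.6588
Δx = A⁻¹·δb where δb = 1/637·5.0000·d; ‖Δx‖ = 0.1112
relative error = 0.0020
so the bound overstates the realised error by a factor of ≈ 33.9953 (computed from the unrounded values)


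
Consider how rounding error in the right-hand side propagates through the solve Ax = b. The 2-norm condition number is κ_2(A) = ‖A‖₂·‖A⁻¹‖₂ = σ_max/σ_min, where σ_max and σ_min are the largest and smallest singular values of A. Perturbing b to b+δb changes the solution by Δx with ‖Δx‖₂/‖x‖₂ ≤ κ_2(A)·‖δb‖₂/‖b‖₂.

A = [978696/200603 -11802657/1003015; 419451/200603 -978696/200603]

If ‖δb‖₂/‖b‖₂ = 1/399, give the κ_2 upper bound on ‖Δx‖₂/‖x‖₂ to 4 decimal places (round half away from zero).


AᵀA = [6708786993/238115761 -80495788608/1190578805; -80495788608/1190578805 965969578521/5952894025]; tr = 6708220434/35224225, det = 22667121/35224225
λ_max, λ_min = (6708220434/35224225 ± √44997027664054323456/1240746026850625)/2 = 4761/25, 4761/1408969
so κ_2 = √((4761/25) / (4761/1408969)) = 237.4000
worst-case relative error ≤ 237.4000 × 1/399 = 0.5950

0.5950


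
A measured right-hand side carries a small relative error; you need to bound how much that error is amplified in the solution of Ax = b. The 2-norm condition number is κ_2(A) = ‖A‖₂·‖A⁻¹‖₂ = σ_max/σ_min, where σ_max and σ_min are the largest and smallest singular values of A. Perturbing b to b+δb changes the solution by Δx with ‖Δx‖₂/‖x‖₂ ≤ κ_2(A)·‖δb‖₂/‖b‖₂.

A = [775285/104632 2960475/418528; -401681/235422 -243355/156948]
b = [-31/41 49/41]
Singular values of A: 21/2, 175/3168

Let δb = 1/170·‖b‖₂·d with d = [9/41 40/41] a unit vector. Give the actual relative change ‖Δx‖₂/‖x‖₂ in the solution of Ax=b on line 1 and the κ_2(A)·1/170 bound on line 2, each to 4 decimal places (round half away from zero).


0.0083
1.1181

from the listed singular values, σ₁ = 21/2, σ_n = 175/3168
condition number: (21/2) ÷ (175/3168) = 190.0800
bound on ‖Δx‖/‖x‖: κ·ε = 190.0800·1/170 = 1.1181
solve Ax = b  →  x = [-12.5537 13.0433]
‖b‖ = 1.4142, ‖x‖ = 18.1031
with δb = [0.0018 0.0081], A·Δx = δb → ‖Δx‖ = 0.1506
realised ‖Δx‖/‖x‖ = 0.0083
so the bound overstates the realised error by a factor of ≈ 134.4087 (computed from the unrounded values)


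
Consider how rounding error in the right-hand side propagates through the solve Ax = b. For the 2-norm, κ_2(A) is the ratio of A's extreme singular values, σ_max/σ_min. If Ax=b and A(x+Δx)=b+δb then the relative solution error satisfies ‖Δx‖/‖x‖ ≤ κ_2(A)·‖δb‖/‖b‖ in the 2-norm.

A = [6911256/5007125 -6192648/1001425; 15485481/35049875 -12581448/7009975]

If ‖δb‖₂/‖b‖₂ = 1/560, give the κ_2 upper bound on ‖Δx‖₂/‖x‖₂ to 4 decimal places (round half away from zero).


M = AᵀA = [4128492219489/1965589980025 -3667167328968/393117996005; -3667167328968/393117996005 3259821451392/78623599201]. tr(M)=50936364369/1169298025, det(M)=75898944/1169298025
char-poly roots: 1089/25 and 69696/46771921
so κ_2 = √((1089/25) / (69696/46771921)) = 170.9750
κ_2(A)·‖δb‖/‖b‖ = 0.3053

0.3053


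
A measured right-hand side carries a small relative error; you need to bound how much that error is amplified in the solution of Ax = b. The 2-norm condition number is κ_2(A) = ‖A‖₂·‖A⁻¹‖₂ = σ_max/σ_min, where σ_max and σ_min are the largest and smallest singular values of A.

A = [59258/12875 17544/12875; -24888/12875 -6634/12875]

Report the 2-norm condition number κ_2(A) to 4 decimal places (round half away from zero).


M = AᵀA = [4130923108/165765625 1204729344/165765625; 1204729344/165765625 351801892/165765625]. tr(M)=1434472/53045, det(M)=456976/6630625
λ_max, λ_min = (1434472/53045 ± √51423355736064/70344300625)/2 = 676/25, 676/265225
κ_2(A) = √(λ_max/λ_min) = √((676/25) / (676/265225)) = 103.0000

103.0000


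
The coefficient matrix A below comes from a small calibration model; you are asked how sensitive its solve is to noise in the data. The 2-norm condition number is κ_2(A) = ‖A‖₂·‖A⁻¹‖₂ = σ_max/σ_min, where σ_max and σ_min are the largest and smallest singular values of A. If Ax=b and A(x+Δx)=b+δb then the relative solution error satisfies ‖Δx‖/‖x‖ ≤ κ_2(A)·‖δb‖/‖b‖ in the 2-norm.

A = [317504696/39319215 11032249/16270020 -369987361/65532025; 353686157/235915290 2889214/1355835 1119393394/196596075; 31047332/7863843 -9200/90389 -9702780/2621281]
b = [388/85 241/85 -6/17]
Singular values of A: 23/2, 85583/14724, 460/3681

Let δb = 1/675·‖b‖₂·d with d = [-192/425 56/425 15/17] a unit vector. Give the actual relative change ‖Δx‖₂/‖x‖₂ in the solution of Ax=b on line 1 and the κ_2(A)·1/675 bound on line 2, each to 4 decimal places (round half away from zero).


0.0040
0.1363

from the listed singular values, σ₁ = 23/2, σ_n = 460/3681
κ = σ_max/σ_min = (23/2)/(460/3681) = 92.0250
perturbation bound = 92.0250·1/675 = 0.1363
solve Ax = b  →  x = [-3.6182 15.0379 -4.1774]
‖b‖ = 5.3852, ‖x‖ = 16.0213
Δx = A⁻¹·δb where δb = 1/675·5.3852·d; ‖Δx‖ = 0.0638
realised ‖Δx‖/‖x‖ = 0.0040
realised/bound (from unrounded values) ≈ 0.0292


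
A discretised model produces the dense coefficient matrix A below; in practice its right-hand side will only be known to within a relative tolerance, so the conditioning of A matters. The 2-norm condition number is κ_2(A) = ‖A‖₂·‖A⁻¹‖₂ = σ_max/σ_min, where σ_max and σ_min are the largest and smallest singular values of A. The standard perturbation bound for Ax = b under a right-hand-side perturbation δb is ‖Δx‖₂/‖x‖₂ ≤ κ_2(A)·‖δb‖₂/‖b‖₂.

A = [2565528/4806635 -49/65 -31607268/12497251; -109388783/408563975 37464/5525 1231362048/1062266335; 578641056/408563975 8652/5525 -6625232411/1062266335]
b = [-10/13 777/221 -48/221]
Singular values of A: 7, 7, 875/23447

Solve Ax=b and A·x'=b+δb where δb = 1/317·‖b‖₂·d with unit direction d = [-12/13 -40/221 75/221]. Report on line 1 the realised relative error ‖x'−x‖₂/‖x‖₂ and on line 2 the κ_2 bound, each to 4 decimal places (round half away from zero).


largest singular value 7, smallest 875/23447
κ_2(A) = 7 / (875/23447) = 187.5760
perturbation bound = 187.5760·1/317 = 0.5917
solve Ax = b  →  x = [-0.0339 0.4914 0.1505]
‖b‖₂ = 3.6056 and ‖x‖₂ = 0.5151
re-solving with b+δb shifts x by Δx of norm 0.3048
relative error = 0.5917
tightness: 0.5917 against a bound of 0.5917; the bound is attained (ratio 1)

0.5917
0.5917


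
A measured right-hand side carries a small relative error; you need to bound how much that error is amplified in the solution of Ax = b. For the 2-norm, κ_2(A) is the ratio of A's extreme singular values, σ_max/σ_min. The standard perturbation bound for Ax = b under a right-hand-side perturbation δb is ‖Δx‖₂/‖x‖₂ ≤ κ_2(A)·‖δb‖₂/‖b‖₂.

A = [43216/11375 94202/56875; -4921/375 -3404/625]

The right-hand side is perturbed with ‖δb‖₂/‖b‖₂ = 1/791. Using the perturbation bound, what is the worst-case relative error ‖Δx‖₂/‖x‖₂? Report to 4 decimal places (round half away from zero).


form AᵀA = [347749273/1863225 241486124/3105375; 241486124/3105375 167724404/5175625] with trace 60374269/275625 and determinant 7496644/6890625
λ_max, λ_min = (60374269/275625 ± √3644721755283961/75969140625)/2 = 5476/25, 1369/275625
σ_max=√(5476/25)=(74/5), σ_min=√(1369/275625)=(37/525) → κ = 210.0000
bound on ‖Δx‖/‖x‖: κ·ε = 210.0000·1/791 = 0.2655

0.2655


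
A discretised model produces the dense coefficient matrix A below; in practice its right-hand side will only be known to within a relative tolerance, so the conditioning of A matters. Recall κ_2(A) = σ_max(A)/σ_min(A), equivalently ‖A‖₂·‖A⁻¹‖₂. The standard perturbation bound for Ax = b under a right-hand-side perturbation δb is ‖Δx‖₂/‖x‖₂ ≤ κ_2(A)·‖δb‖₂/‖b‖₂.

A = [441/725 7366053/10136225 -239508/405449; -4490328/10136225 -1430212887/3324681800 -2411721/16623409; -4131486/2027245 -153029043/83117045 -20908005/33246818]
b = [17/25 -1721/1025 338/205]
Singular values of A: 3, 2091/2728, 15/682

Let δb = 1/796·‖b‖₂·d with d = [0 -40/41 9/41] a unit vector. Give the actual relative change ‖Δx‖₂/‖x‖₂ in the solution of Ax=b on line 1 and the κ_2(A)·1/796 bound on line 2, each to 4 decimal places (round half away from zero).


0.0015
0.1714

largest singular value 3, smallest 15/682
κ_2(A) = 3 / (15/682) = 136.4000
worst-case relative error ≤ 136.4000 × 1/796 = 0.1714
solve Ax = b  →  x = [-62.9540 64.3043 13.1312]
2-norm of b is 2.4495; of x, 90.9433
re-solving with b+δb shifts x by Δx of norm 0.1399
dividing the unrounded norms, ‖Δx‖/‖x‖ = 0.0015
so the bound overstates the realised error by a factor of ≈ 111.3823 (computed from the unrounded values)


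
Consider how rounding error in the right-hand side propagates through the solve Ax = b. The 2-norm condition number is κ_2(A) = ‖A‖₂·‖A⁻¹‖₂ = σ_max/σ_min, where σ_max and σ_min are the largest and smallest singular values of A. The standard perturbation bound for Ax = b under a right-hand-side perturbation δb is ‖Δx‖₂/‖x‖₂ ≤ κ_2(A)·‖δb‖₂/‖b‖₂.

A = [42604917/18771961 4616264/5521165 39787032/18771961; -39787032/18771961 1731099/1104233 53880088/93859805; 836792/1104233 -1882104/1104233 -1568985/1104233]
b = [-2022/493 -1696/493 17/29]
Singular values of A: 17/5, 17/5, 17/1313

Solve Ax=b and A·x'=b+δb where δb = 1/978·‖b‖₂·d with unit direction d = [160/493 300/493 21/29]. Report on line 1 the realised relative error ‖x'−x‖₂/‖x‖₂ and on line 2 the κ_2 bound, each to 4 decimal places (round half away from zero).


from the listed singular values, σ₁ = 17/5, σ_n = 17/1313
κ = σ_max/σ_min = (17/5)/(17/1313) = 262.6000
perturbation bound = 262.6000·1/978 = 0.2685
solve Ax = b  →  x = [78.8214 158.9452 -149.0401]
‖b‖₂ = 5.3852 and ‖x‖₂ = 231.7096
re-solving with b+δb shifts x by Δx of norm 0.4253
dividing the unrounded norms, ‖Δx‖/‖x‖ = 0.0018
so the bound overstates the realised error by a factor of ≈ 146.2931 (computed from the unrounded values)

0.0018
0.2685


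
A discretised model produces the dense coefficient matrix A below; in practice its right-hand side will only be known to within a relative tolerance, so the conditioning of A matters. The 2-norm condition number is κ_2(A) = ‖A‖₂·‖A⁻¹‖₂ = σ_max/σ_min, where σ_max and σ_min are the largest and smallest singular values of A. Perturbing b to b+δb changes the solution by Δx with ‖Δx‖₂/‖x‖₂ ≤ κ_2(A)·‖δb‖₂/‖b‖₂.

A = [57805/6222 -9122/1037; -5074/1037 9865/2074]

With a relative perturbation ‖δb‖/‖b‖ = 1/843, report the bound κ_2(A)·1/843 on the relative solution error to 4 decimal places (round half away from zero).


M = AᵀA = [14769049/133956 -1172080/11163; -1172080/11163 1488449/14884]. tr(M)=14082545/66978, det(M)=707281/535824
eigenvalues of AᵀA: λ = (tr ± √(tr²−4·det))/2 = 841/4, 841/133956
σ_max=√(841/4)=(29/2), σ_min=√(841/133956)=(29/366) → κ = 183.0000
bound on ‖Δx‖/‖x‖: κ·ε = 183.0000·1/843 = 0.2171

0.2171


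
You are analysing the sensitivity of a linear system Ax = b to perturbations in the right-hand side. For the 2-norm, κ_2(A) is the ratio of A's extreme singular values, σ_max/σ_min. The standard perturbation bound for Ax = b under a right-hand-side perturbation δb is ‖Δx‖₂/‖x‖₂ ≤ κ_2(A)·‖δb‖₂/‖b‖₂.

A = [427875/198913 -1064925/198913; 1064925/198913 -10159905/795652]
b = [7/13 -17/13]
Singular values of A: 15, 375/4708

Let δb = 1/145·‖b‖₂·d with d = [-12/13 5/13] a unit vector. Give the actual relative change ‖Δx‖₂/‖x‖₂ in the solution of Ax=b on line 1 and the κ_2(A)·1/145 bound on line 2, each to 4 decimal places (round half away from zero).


0.0098
1.2988

from the listed singular values, σ₁ = 15, σ_n = 375/4708
κ = σ_max/σ_min = 15/(375/4708) = 188.3200
worst-case relative error ≤ 188.3200 × 1/145 = 1.2988
solve Ax = b  →  x = [-11.6146 -4.7672]
‖b‖ = 1.4142, ‖x‖ = 12.5548
δb = ε·‖b‖·d = [-0.0090 0.0038]; solving A·Δx = δb gives ‖Δx‖ = 0.1224
dividing the unrounded norms, ‖Δx‖/‖x‖ = 0.0098
tightness: 0.0098 against a bound of 1.2988 (unrounded ratio ≈ 0.0075)


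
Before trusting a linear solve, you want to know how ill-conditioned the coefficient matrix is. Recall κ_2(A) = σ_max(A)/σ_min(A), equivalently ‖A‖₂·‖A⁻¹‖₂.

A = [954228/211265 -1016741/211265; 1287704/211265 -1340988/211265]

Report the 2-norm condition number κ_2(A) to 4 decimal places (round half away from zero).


182.1250

form AᵀA = [102749306704/1785316009 -107879933700/1785316009; -107879933700/1785316009 113280443089/1785316009] with trace 256872473/2122849 and determinant 937024/2122849
char-poly roots: 121 and 7744/2122849
κ = σ_max/σ_min = 11/(88/1457) = 182.1250


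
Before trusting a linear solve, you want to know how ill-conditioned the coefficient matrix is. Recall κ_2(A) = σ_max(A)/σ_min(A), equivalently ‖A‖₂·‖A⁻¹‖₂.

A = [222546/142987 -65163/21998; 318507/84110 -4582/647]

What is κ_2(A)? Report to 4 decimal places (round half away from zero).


M = AᵀA = [202785627969/12097800100 -19010582976/604890005; -19010582976/604890005 28516117513/483912004]. tr(M)=1584236273/20930450, det(M)=6365529/167443600
eigenvalues of AᵀA: λ = (tr ± √(tr²−4·det))/2 = 7569/100, 841/1674436
so κ_2 = √((7569/100) / (841/1674436)) = 388.2000

388.2000


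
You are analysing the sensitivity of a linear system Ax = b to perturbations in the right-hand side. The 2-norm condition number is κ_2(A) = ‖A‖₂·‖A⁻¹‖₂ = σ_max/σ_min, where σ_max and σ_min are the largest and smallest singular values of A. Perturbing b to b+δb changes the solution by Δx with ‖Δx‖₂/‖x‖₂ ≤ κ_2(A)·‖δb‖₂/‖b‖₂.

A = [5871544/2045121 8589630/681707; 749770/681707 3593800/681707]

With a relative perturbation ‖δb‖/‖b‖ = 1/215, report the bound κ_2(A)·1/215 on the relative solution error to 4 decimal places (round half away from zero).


M = AᵀA = [233931505444/24748638489 115420040960/2749848721; 115420040960/2749848721 513000840100/2749848721]. tr(M)=2885746024/14722569, det(M)=24010000/14722569
eigenvalues of AᵀA: λ = (tr ± √(tr²−4·det))/2 = 196, 122500/14722569
κ = σ_max/σ_min = 14/(350/3837) = 153.4800
bound on ‖Δx‖/‖x‖: κ·ε = 153.4800·1/215 = 0.7139

0.7139


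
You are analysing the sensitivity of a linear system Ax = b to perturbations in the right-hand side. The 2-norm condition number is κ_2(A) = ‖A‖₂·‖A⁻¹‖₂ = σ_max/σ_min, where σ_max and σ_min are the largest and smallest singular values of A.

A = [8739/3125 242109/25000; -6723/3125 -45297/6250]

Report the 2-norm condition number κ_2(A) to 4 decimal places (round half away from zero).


280.0000

AᵀA = [4862754/390625 133356699/3125000; 133356699/3125000 3657834369/25000000]; tr = 6350481/40000, det = 321489/1000000
eigenvalues of AᵀA: λ = (tr ± √(tr²−4·det))/2 = 3969/25, 81/40000
so κ_2 = √((3969/25) / (81/40000)) = 280.0000


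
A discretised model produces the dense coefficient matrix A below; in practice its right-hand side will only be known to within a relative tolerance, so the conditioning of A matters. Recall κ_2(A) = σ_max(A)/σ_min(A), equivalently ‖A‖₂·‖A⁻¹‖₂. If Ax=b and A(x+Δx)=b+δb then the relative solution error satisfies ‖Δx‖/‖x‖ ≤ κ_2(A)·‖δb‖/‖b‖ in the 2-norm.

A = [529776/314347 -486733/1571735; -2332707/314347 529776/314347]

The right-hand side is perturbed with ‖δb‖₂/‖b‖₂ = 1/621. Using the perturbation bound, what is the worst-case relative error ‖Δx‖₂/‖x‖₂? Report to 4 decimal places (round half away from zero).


0.1807

form AᵀA = [3404036025/58782889 -3829220928/293914445; -3829220928/293914445 4314975769/1469572225] with trace 53192074/874225 and determinant 257049/874225
char-poly roots: 1521/25 and 169/34969
κ = σ_max/σ_min = (39/5)/(13/187) = 112.2000
bound on ‖Δx‖/‖x‖: κ·ε = 112.2000·1/621 = 0.1807


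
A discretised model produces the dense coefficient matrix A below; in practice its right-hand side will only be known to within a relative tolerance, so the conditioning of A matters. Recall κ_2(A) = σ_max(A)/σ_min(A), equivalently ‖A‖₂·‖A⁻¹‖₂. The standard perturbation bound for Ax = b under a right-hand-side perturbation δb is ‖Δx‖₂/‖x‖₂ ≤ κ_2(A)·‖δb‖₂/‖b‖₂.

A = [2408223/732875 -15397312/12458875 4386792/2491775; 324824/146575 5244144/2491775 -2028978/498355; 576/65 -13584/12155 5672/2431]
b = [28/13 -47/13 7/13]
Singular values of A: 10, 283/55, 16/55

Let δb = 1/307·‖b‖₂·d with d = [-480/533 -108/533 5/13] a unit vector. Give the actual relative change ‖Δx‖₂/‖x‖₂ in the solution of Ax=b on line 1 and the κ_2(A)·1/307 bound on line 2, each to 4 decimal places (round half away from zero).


largest singular value 10, smallest 16/55
κ_2(A) = 10 / (16/55) = 34.3750
κ_2(A)·‖δb‖/‖b‖ = 0.1120
solve Ax = b  →  x = [-0.1217 -3.3975 -0.9345]
‖b‖ = 4.2426, ‖x‖ = 3.5257
δb = ε·‖b‖·d = [-0.0124 -0.0028 0.0053]; solving A·Δx = δb gives ‖Δx‖ = 0.0475
dividing the unrounded norms, ‖Δx‖/‖x‖ = 0.0135
tightness: 0.0135 against a bound of 0.1120 (unrounded ratio ≈ 0.1203)

0.0135
0.1120


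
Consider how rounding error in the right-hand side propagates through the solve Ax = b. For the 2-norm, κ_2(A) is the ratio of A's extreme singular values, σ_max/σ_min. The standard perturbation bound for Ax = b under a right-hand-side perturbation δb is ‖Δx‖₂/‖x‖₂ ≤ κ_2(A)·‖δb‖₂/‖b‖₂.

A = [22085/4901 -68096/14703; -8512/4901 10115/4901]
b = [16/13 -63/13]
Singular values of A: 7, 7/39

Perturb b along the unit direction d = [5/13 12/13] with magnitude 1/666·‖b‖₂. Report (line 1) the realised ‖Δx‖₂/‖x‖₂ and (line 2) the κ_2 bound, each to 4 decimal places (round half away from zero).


0.0019
0.0586

largest singular value 7, smallest 7/39
κ = σ_max/σ_min = 7/(7/39) = 39.0000
bound on ‖Δx‖/‖x‖: κ·ε = 39.0000·1/666 = 0.0586
solve Ax = b  →  x = [-15.8424 -15.6798]
2-norm of b is 5.0000; of x, 22.2898
with δb = [0.0029 0.0069], A·Δx = δb → ‖Δx‖ = 0.0418
relative error = 0.0019
tightness: 0.0019 against a bound of 0.0586 (unrounded ratio ≈ 0.0320)


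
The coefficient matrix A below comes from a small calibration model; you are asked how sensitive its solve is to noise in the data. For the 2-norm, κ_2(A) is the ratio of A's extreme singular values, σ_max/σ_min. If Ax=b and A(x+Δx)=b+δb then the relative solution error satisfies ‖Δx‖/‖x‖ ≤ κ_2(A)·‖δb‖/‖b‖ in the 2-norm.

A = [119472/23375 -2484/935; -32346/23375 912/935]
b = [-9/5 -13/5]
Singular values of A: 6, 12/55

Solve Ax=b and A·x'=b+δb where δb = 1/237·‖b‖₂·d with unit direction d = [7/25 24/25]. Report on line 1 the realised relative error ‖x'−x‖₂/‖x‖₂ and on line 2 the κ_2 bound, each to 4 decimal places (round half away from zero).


largest singular value 6, smallest 12/55
κ_2(A) = 6 / (12/55) = 27.5000
worst-case relative error ≤ 27.5000 × 1/237 = 0.1160
solve Ax = b  →  x = [-6.6176 -12.0539]
‖b‖ = 3.1623, ‖x‖ = 13.7510
with δb = [0.0037 0.0128], A·Δx = δb → ‖Δx‖ = 0.0612
dividing the unrounded norms, ‖Δx‖/‖x‖ = 0.0044
so the bound overstates the realised error by a factor of ≈ 26.0907 (computed from the unrounded values)

0.0044
0.1160


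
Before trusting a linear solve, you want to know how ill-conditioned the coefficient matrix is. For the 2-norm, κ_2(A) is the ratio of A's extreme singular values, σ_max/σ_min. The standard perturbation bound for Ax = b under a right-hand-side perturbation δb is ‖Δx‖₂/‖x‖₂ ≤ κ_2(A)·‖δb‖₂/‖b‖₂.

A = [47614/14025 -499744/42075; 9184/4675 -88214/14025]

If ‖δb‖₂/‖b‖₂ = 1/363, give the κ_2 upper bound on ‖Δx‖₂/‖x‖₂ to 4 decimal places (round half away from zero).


0.2727

AᵀA = [418852/27225 -4302592/81675; -4302592/81675 44260132/245025]; tr = 1921192/9801, det = 38416/9801
eigenvalues of AᵀA: λ = (tr ± √(tr²−4·det))/2 = 196, 196/9801
σ_max=√196=14, σ_min=√(196/9801)=(14/99) → κ = 99.0000
κ_2(A)·‖δb‖/‖b‖ = 0.2727


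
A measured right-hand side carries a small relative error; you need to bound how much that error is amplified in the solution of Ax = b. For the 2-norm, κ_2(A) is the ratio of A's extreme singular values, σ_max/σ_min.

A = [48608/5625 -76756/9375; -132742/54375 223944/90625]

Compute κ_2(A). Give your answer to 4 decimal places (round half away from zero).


112.5000

M = AᵀA = [3433034116/42575625 -5448439472/70959375; -5448439472/70959375 8649753424/118265625]. tr(M)=194617876/1265625, det(M)=59105344/31640625
λ_max, λ_min = (194617876/1265625 ± √37864148826591376/1601806640625)/2 = 3844/25, 15376/1265625
κ_2(A) = √(λ_max/λ_min) = √((3844/25) / (15376/1265625)) = 112.5000


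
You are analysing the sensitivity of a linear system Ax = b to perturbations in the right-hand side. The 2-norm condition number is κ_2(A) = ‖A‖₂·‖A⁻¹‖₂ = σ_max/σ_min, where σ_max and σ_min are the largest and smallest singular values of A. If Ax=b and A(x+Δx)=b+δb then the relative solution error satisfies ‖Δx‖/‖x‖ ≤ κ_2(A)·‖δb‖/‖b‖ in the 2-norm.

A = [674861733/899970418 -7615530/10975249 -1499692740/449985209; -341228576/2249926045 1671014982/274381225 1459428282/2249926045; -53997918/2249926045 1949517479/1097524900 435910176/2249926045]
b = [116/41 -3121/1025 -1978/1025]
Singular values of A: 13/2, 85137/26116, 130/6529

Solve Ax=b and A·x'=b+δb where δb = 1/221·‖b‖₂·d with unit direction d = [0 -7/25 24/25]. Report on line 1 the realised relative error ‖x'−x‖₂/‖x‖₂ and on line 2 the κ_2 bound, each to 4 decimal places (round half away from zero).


largest singular value 13/2, smallest 130/6529
κ = σ_max/σ_min = (13/2)/(130/6529) = 326.4500
worst-case relative error ≤ 326.4500 × 1/221 = 1.4771
solve Ax = b  →  x = [-48.8371 -0.4657 -11.7403]
‖b‖ = 4.5826, ‖x‖ = 50.2306
Δx = A⁻¹·δb where δb = 1/221·4.5826·d; ‖Δx‖ = 1.0414
realised ‖Δx‖/‖x‖ = 0.0207
realised/bound (from unrounded values) ≈ 0.0140

0.0207
1.4771


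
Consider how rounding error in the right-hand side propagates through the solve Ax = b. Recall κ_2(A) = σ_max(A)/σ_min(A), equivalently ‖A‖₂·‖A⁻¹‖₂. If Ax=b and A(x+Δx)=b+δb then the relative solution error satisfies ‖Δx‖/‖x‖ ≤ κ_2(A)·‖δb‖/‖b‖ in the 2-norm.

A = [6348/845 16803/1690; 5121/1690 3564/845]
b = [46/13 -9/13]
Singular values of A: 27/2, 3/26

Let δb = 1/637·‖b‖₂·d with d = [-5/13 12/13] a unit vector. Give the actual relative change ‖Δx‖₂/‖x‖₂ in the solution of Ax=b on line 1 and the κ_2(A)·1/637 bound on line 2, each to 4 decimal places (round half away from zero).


0.0028
0.1837

from the listed singular values, σ₁ = 27/2, σ_n = 3/26
κ_2(A) = (27/2) / (3/26) = 117.0000
κ_2(A)·‖δb‖/‖b‖ = 0.1837
solve Ax = b  →  x = [14.0000 -10.2222]
2-norm of b is 3.6056; of x, 17.3348
with δb = [-0.0022 0.0052], A·Δx = δb → ‖Δx‖ = 0.0491
dividing the unrounded norms, ‖Δx‖/‖x‖ = 0.0028
so the bound overstates the realised error by a factor of ≈ 64.9053 (computed from the unrounded values)


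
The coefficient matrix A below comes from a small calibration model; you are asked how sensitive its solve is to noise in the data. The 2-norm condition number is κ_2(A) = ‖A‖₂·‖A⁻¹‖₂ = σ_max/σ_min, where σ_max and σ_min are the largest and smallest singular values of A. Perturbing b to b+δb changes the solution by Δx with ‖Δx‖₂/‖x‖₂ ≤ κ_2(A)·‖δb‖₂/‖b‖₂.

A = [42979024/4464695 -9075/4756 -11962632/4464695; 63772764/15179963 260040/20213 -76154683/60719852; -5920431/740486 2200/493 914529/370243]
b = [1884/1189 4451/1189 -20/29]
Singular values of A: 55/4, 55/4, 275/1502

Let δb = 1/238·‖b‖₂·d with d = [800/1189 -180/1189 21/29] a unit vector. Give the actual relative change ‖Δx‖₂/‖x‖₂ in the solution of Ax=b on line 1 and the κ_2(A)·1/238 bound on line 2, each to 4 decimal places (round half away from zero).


largest singular value 55/4, smallest 275/1502
κ = σ_max/σ_min = (55/4)/(275/1502) = 75.1000
perturbation bound = 75.1000·1/238 = 0.3155
solve Ax = b  →  x = [0.1930 0.2225 -0.0563]
‖b‖₂ = 4.1231 and ‖x‖₂ = 0.2999
re-solving with b+δb shifts x by Δx of norm 0.0946
realised ‖Δx‖/‖x‖ = 0.3155
tightness: 0.3155 against a bound of 0.3155; the bound is attained (ratio 1)

0.3155
0.3155
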